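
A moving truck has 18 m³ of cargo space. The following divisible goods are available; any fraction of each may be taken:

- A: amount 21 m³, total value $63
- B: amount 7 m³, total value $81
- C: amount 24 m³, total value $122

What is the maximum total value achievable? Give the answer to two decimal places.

Take in order of value per unit:
- B (81/7 per unit): all 7 → value 81, running total 81.00
- C (122/24 per unit): 11 of 24 → value 11×122/24 = 55.9167, running total 136.92
Total 136.92.

136.92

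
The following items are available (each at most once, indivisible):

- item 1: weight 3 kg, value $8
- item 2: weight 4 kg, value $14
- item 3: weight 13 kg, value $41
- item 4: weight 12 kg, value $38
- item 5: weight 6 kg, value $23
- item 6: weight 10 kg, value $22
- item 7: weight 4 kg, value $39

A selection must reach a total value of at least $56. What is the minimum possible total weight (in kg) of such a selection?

Subsets with value ≥ 56, sorted by total weight:
- item 5+item 7: weight 10, value 62
- item 1+item 2+item 7: weight 11, value 61
Minimum weight: 10 kg.

10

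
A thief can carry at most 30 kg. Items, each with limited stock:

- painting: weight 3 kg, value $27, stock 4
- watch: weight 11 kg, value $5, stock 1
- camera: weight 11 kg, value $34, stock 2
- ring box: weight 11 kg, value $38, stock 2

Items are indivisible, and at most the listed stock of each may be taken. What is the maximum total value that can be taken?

$146

Best selections within weight 30 and stock limits:
- 4×painting + 1×ring box: weight 23, value 146
- 4×painting + 1×camera: weight 23, value 142
- 2×painting + 2×ring box: weight 28, value 130
Best: $146.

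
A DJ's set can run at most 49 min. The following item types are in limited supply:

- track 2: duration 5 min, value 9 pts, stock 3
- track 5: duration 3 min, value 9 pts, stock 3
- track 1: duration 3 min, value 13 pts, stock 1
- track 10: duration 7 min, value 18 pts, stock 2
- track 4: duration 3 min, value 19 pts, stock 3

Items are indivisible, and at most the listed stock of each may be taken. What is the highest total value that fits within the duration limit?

Top feasible selections:
- 2×track 2 + 3×track 5 + 1×track 1 + 2×track 10 + 3×track 4: duration 45, value 151
- 3×track 2 + 2×track 5 + 1×track 1 + 2×track 10 + 3×track 4: duration 47, value 151
Best: 151 pts.

151 pts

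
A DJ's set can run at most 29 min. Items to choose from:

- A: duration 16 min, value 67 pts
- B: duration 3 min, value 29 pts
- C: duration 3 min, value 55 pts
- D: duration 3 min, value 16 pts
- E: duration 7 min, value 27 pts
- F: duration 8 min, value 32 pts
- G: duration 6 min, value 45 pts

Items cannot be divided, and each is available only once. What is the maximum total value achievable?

196 pts

Check high-value combinations within 29 min:
- A+B+C+G: duration 16+3+3+6=28, value 67+29+55+45=196
- B+C+E+F+G: duration 3+3+7+8+6=27, value 29+55+27+32+45=188
- A+C+D+G: duration 16+3+3+6=28, value 67+55+16+45=183
Best: 196 pts.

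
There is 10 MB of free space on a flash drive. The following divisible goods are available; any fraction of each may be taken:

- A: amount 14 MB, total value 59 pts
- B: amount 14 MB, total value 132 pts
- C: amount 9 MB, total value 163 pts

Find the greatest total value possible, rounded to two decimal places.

172.43

Take in order of value per unit:
- C (163/9 per unit): all 9 → value 163, running total 163.00
- B (132/14 per unit): 1 of 14 → value 1×132/14 = 9.4286, running total 172.43
Total 172.43.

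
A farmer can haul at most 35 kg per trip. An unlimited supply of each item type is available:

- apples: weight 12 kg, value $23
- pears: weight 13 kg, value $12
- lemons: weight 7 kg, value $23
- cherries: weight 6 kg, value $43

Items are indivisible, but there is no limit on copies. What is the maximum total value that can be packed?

$215

Best value-per-unit is cherries at 43/6, and filling with it alone uses weight 5×6=30. No mix of the others beats 5×43 = 215.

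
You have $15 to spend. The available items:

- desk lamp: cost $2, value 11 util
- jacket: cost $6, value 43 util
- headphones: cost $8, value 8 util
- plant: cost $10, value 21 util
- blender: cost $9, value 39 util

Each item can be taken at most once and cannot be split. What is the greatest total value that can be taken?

82 util

Check high-value combinations within $15:
- jacket+blender: cost 6+9=15, value 43+39=82
- desk lamp+jacket: cost 2+6=8, value 11+43=54
- jacket+headphones: cost 6+8=14, value 43+8=51
- desk lamp+blender: cost 2+9=11, value 11+39=50
- jacket: cost 6, value 43
Best: 82 util.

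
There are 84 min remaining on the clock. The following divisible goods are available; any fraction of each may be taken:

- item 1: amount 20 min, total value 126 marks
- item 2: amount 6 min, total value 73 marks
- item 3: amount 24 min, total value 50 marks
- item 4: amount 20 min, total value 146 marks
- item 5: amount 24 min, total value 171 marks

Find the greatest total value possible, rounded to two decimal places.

545.17

Take in order of value per unit:
- item 2 (73/6 per unit): all 6 → value 73, running total 73.00
- item 4 (146/20 per unit): all 20 → value 146, running total 219.00
- item 5 (171/24 per unit): all 24 → value 171, running total 390.00
- item 1 (126/20 per unit): all 20 → value 126, running total 516.00
- item 3 (50/24 per unit): 14 of 24 → value 14×50/24 = 29.1667, running total 545.17
Total 545.17.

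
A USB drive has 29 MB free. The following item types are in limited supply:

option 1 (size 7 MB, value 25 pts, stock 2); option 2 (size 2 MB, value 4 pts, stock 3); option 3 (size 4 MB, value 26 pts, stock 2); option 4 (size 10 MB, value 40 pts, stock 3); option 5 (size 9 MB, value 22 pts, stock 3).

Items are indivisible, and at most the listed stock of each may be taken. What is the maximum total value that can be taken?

Top feasible selections:
- 2×option 3 + 2×option 4: size 28, value 132
- 1×option 1 + 2×option 2 + 2×option 3 + 1×option 4: size 29, value 125
Best: 132 pts.

132 pts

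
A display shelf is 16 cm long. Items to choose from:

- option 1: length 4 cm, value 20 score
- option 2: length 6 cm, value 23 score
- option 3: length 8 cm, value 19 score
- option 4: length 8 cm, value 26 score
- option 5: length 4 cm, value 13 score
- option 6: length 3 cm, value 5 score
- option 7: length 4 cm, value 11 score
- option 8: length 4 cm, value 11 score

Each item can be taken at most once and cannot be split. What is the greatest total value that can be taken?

59 score

Check high-value combinations within 16 cm:
- option 1+option 4+option 5: length 4+8+4=16, value 20+26+13=59
- option 1+option 4+option 7: length 4+8+4=16, value 20+26+11=57
- option 1+option 4+option 8: length 4+8+4=16, value 20+26+11=57
Best: 59 score.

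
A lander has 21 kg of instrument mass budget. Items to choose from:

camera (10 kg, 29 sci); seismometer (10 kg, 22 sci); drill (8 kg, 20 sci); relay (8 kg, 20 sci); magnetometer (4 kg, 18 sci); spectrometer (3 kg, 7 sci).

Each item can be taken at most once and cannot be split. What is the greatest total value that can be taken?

Check high-value combinations within 21 kg:
- drill+relay+magnetometer: mass 8+8+4=20, value 20+20+18=58
- camera+drill+spectrometer: mass 10+8+3=21, value 29+20+7=56
- camera+relay+spectrometer: mass 10+8+3=21, value 29+20+7=56
- camera+magnetometer+spectrometer: mass 10+4+3=17, value 29+18+7=54
Best: 58 sci.

58 sci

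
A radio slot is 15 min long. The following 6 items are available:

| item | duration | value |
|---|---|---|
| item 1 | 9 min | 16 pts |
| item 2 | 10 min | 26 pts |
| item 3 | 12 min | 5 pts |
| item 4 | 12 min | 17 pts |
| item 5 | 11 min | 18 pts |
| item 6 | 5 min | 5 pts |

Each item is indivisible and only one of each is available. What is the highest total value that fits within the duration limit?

31 pts

Check high-value combinations within 15 min:
- item 2+item 6: duration 10+5=15, value 26+5=31
- item 2: duration 10, value 26
- item 1+item 6: duration 9+5=14, value 16+5=21
- item 5: duration 11, value 18
- item 4: duration 12, value 17
Best: 31 pts.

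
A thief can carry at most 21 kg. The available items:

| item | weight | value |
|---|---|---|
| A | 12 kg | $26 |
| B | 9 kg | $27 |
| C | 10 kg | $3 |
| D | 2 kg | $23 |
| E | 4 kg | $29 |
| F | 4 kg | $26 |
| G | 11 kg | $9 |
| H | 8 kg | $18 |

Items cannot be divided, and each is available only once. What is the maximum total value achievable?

Check high-value combinations within 21 kg:
- B+D+E+F: weight 9+2+4+4=19, value 27+23+29+26=105
- D+E+F+H: weight 2+4+4+8=18, value 23+29+26+18=96
- D+E+F+G: weight 2+4+4+11=21, value 23+29+26+9=87
- B+E+F: weight 9+4+4=17, value 27+29+26=82
- A+E+F: weight 12+4+4=20, value 26+29+26=81
Best: $105.

$105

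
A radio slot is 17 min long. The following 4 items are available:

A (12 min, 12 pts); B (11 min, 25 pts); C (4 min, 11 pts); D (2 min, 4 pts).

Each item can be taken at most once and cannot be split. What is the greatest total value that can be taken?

Check high-value combinations within 17 min:
- B+C+D: duration 11+4+2=17, value 25+11+4=40
- B+C: duration 11+4=15, value 25+11=36
- B+D: duration 11+2=13, value 25+4=29
Best: 40 pts.

40 pts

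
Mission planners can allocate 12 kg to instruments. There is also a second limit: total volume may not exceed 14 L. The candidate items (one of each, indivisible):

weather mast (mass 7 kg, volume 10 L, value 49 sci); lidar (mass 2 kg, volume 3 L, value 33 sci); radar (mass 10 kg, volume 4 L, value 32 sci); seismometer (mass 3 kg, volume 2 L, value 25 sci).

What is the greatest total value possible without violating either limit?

82 sci

Feasible sets respecting both limits:
- weather mast+lidar: mass 9, volume 13, value 82
- weather mast+seismometer: mass 10, volume 12, value 74
- lidar+radar: mass 12, volume 7, value 65
Best: 82 sci.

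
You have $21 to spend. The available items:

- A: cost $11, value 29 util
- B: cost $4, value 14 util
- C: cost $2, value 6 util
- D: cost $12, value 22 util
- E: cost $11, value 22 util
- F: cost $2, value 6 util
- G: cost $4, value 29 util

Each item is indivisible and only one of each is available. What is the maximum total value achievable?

78 util

Check high-value combinations within $21:
- A+B+C+G: cost 11+4+2+4=21, value 29+14+6+29=78
- A+B+F+G: cost 11+4+2+4=21, value 29+14+6+29=78
- A+B+G: cost 11+4+4=19, value 29+14+29=72
- B+C+E+G: cost 4+2+11+4=21, value 14+6+22+29=71
Best: 78 util.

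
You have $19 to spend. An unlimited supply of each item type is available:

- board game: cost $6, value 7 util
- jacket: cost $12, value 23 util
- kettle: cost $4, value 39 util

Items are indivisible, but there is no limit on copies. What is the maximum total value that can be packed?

156 util

Best value-per-unit is kettle at 39/4, and filling with it alone uses cost 4×4=16. No mix of the others beats 4×39 = 156.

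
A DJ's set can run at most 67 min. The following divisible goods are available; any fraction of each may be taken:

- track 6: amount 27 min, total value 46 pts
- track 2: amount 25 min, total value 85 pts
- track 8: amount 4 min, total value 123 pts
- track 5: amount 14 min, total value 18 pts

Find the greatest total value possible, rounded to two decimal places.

Take in order of value per unit:
- track 8 (123/4 per unit): all 4 → value 123, running total 123.00
- track 2 (85/25 per unit): all 25 → value 85, running total 208.00
- track 6 (46/27 per unit): all 27 → value 46, running total 254.00
- track 5 (18/14 per unit): 11 of 14 → value 11×18/14 = 14.1429, running total 268.14
Total 268.14.

268.14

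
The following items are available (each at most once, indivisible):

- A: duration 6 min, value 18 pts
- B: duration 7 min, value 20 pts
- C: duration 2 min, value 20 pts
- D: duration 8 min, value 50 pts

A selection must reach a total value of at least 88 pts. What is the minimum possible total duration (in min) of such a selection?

16

Subsets with value ≥ 88, sorted by total duration:
- A+C+D: duration 16, value 88
- B+C+D: duration 17, value 90
- A+B+D: duration 21, value 88
Minimum duration: 16 min.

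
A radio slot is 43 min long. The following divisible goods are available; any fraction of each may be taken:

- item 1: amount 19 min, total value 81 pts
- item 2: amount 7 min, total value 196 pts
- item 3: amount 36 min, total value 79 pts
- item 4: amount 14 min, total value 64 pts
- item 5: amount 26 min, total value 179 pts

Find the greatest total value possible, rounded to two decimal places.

420.71

Take in order of value per unit:
- item 2 (196/7 per unit): all 7 → value 196, running total 196.00
- item 5 (179/26 per unit): all 26 → value 179, running total 375.00
- item 4 (64/14 per unit): 10 of 14 → value 10×64/14 = 45.7143, running total 420.71
Total 420.71.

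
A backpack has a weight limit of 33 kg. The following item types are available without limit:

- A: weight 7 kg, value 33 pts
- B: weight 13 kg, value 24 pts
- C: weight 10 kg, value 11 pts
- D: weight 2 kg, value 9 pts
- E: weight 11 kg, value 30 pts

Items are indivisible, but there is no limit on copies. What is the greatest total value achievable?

153 pts

Best value-per-unit is A at 33/7; filling with it alone gives 4×33 = 132.
Optimal mix: 3×A + 6×D → weight 33, value 153.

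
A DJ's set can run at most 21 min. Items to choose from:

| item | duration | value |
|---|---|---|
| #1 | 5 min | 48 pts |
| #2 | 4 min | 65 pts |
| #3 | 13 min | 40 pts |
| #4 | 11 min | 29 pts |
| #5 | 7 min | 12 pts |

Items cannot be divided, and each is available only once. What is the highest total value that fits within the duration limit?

142 pts

This is a 0/1 knapsack; check combinations near the capacity.
- #1+#2+#4: duration 5+4+11=20, value 48+65+29=142
- #1+#2+#5: duration 5+4+7=16, value 48+65+12=125
- #1+#2: duration 5+4=9, value 48+65=113
- #2+#3: duration 4+13=17, value 65+40=105
Best: 142 pts.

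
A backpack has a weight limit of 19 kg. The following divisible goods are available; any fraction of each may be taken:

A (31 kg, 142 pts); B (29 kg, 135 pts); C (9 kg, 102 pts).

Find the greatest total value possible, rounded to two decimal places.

Take in order of value per unit:
- C (102/9 per unit): all 9 → value 102, running total 102.00
- B (135/29 per unit): 10 of 29 → value 10×135/29 = 46.5517, running total 148.55
Total 148.55.

148.55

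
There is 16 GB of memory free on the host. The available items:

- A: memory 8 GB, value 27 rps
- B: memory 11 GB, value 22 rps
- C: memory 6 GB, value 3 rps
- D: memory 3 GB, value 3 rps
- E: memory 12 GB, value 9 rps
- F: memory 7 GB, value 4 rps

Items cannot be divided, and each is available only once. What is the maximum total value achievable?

31 rps

This is a 0/1 knapsack; check combinations near the capacity.
- A+F: memory 8+7=15, value 27+4=31
- A+D: memory 8+3=11, value 27+3=30
- A+C: memory 8+6=14, value 27+3=30
- A: memory 8, value 27
Best: 31 rps.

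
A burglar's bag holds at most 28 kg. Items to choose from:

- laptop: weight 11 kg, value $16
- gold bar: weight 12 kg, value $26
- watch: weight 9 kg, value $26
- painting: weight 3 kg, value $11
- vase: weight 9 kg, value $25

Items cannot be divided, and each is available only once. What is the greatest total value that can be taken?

This is a 0/1 knapsack; check combinations near the capacity.
- gold bar+watch+painting: weight 12+9+3=24, value 26+26+11=63
- watch+painting+vase: weight 9+3+9=21, value 26+11+25=62
- gold bar+painting+vase: weight 12+3+9=24, value 26+11+25=62
- laptop+watch+painting: weight 11+9+3=23, value 16+26+11=53
- laptop+gold bar+painting: weight 11+12+3=26, value 16+26+11=53
Best: $63.

$63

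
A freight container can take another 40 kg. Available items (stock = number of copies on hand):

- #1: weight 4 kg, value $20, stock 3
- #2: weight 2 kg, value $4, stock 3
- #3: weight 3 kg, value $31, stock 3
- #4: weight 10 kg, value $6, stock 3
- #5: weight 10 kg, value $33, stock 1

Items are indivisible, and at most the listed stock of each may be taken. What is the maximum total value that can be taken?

Best selections within weight 40 and stock limits:
- 3×#1 + 3×#2 + 3×#3 + 1×#5: weight 37, value 198
- 3×#1 + 2×#2 + 3×#3 + 1×#5: weight 35, value 194
- 3×#1 + 1×#2 + 3×#3 + 1×#5: weight 33, value 190
- 3×#1 + 3×#3 + 1×#5: weight 31, value 186
Best: $198.

$198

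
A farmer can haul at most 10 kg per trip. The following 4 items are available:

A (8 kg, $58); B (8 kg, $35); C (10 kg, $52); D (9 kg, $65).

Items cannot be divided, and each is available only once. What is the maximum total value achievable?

$65

Check high-value combinations within 10 kg:
- D: weight 9, value 65
- A: weight 8, value 58
- C: weight 10, value 52
- B: weight 8, value 35
Best: $65.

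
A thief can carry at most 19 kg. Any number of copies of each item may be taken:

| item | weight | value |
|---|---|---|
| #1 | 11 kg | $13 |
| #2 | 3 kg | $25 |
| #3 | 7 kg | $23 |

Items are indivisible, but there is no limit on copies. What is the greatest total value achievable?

Best value-per-unit is #2 at 25/3, and filling with it alone uses weight 6×3=18. No mix of the others beats 6×25 = 150.

$150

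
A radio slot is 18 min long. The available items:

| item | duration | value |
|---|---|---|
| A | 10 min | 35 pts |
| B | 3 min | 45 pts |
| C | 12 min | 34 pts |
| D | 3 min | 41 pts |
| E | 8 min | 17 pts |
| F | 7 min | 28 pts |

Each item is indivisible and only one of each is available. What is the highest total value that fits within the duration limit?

121 pts

Check high-value combinations within 18 min:
- A+B+D: duration 10+3+3=16, value 35+45+41=121
- B+C+D: duration 3+12+3=18, value 45+34+41=120
- B+D+F: duration 3+3+7=13, value 45+41+28=114
- B+D+E: duration 3+3+8=14, value 45+41+17=103
Best: 121 pts.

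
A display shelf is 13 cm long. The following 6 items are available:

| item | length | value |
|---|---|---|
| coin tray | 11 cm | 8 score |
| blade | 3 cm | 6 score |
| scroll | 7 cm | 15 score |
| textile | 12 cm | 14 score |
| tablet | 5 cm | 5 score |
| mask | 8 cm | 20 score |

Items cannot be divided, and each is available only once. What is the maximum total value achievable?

26 score

Check high-value combinations within 13 cm:
- blade+mask: length 3+8=11, value 6+20=26
- tablet+mask: length 5+8=13, value 5+20=25
- blade+scroll: length 3+7=10, value 6+15=21
- mask: length 8, value 20
- scroll+tablet: length 7+5=12, value 15+5=20
Best: 26 score.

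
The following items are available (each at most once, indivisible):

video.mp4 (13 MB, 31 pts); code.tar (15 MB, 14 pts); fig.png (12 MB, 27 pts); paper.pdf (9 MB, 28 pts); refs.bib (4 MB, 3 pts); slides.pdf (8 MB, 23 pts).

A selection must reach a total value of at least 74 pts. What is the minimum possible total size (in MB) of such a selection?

Subsets with value ≥ 74, sorted by total size:
- fig.png+paper.pdf+slides.pdf: size 29, value 78
- video.mp4+paper.pdf+slides.pdf: size 30, value 82
- video.mp4+fig.png+slides.pdf: size 33, value 81
- fig.png+paper.pdf+refs.bib+slides.pdf: size 33, value 81
Minimum size: 29 MB.

29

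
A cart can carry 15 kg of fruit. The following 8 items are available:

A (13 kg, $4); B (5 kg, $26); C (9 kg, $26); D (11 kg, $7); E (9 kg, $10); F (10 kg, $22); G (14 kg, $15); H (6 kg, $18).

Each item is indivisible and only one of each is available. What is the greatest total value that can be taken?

$52

Check high-value combinations within 15 kg:
- B+C: weight 5+9=14, value 26+26=52
- B+F: weight 5+10=15, value 26+22=48
- B+H: weight 5+6=11, value 26+18=44
Best: $52.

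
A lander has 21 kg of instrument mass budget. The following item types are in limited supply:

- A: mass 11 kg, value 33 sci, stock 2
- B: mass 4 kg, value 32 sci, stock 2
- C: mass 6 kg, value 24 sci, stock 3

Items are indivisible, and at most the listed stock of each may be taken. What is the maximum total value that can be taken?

112 sci

Best selections within mass 21 and stock limits:
- 2×B + 2×C: mass 20, value 112
- 1×A + 2×B: mass 19, value 97
- 1×A + 1×B + 1×C: mass 21, value 89
Best: 112 sci.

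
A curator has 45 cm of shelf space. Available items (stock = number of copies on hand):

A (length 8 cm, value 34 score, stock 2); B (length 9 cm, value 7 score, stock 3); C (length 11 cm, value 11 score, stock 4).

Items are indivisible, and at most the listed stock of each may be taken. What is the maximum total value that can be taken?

Top feasible selections:
- 2×A + 2×B + 1×C: length 45, value 93
- 2×A + 2×C: length 38, value 90
- 2×A + 3×B: length 43, value 89
- 2×A + 1×B + 1×C: length 36, value 86
Best: 93 score.

93 score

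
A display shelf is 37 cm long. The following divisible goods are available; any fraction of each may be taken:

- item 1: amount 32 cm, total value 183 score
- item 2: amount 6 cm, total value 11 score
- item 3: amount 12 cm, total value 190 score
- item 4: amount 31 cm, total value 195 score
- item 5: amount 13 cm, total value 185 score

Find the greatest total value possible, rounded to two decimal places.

450.48

Take in order of value per unit:
- item 3 (190/12 per unit): all 12 → value 190, running total 190.00
- item 5 (185/13 per unit): all 13 → value 185, running total 375.00
- item 4 (195/31 per unit): 12 of 31 → value 12×195/31 = 75.4839, running total 450.48
Total 450.48.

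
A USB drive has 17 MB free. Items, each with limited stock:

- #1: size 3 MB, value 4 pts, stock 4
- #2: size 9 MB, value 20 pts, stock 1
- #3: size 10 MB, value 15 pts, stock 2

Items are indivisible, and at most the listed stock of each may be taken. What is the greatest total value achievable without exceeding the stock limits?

Best selections within size 17 and stock limits:
- 2×#1 + 1×#2: size 15, value 28
- 1×#1 + 1×#2: size 12, value 24
- 2×#1 + 1×#3: size 16, value 23
- 1×#2: size 9, value 20
Best: 28 pts.

28 pts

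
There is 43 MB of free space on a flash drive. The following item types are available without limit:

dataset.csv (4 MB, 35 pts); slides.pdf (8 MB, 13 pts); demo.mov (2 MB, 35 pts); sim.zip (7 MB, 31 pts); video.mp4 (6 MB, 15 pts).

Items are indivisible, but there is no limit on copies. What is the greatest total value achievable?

735 pts

Best value-per-unit is demo.mov at 35/2, and filling with it alone uses size 21×2=42. No mix of the others beats 21×35 = 735.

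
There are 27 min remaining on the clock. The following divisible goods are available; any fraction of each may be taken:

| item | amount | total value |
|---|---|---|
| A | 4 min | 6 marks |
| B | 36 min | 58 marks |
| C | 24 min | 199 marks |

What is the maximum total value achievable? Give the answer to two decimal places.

Take in order of value per unit:
- C (199/24 per unit): all 24 → value 199, running total 199.00
- B (58/36 per unit): 3 of 36 → value 3×58/36 = 4.8333, running total 203.83
Total 203.83.

203.83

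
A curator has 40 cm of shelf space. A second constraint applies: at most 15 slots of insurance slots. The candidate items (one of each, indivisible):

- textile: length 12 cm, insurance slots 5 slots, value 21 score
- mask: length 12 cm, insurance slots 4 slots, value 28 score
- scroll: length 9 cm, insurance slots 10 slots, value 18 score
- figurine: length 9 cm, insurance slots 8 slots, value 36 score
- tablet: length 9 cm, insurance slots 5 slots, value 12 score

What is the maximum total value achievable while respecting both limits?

Feasible sets respecting both limits:
- mask+figurine: length 21, insurance slots 12, value 64
- textile+mask+tablet: length 33, insurance slots 14, value 61
- textile+figurine: length 21, insurance slots 13, value 57
- textile+mask: length 24, insurance slots 9, value 49
Best: 64 score.

64 score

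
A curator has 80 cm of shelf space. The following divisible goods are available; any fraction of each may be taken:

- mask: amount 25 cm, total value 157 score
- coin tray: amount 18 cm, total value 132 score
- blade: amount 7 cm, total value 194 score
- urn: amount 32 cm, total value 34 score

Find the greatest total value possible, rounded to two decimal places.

514.88

Take in order of value per unit:
- blade (194/7 per unit): all 7 → value 194, running total 194.00
- coin tray (132/18 per unit): all 18 → value 132, running total 326.00
- mask (157/25 per unit): all 25 → value 157, running total 483.00
- urn (34/32 per unit): 30 of 32 → value 30×34/32 = 31.8750, running total 514.88
Total 514.88.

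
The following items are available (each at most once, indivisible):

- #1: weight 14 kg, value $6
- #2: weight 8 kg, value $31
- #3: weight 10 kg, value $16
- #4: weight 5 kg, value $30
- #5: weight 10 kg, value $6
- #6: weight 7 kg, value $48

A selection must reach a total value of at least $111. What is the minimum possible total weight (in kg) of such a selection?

Subsets with value ≥ 111, sorted by total weight:
- #2+#3+#4+#6: weight 30, value 125
- #2+#4+#5+#6: weight 30, value 115
- #1+#2+#4+#6: weight 34, value 115
Minimum weight: 30 kg.

30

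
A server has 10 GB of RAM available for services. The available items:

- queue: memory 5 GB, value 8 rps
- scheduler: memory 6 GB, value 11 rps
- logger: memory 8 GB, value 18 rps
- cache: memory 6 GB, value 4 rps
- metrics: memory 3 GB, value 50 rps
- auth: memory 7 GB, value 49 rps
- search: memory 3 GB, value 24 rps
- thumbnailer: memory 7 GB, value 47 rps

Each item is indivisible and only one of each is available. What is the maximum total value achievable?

99 rps

Check high-value combinations within 10 GB:
- metrics+auth: memory 3+7=10, value 50+49=99
- metrics+thumbnailer: memory 3+7=10, value 50+47=97
- metrics+search: memory 3+3=6, value 50+24=74
Best: 99 rps.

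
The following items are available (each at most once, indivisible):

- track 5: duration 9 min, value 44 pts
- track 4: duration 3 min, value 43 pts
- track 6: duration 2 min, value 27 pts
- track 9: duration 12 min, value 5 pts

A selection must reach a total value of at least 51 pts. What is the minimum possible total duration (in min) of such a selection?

Subsets with value ≥ 51, sorted by total duration:
- track 4+track 6: duration 5, value 70
- track 5+track 6: duration 11, value 71
Minimum duration: 5 min.

5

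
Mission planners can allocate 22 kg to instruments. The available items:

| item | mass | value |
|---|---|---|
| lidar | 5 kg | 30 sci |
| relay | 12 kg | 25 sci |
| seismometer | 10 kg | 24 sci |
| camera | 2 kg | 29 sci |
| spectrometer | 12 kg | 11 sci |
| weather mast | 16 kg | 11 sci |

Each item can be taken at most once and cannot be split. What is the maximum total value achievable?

Check high-value combinations within 22 kg:
- lidar+relay+camera: mass 5+12+2=19, value 30+25+29=84
- lidar+seismometer+camera: mass 5+10+2=17, value 30+24+29=83
- lidar+camera+spectrometer: mass 5+2+12=19, value 30+29+11=70
- lidar+camera: mass 5+2=7, value 30+29=59
Best: 84 sci.

84 sci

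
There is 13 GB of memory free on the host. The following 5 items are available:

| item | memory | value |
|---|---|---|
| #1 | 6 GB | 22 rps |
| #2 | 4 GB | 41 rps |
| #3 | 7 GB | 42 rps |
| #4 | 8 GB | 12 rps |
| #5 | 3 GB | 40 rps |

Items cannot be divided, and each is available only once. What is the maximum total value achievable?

Check high-value combinations within 13 GB:
- #1+#2+#5: memory 6+4+3=13, value 22+41+40=103
- #2+#3: memory 4+7=11, value 41+42=83
- #3+#5: memory 7+3=10, value 42+40=82
Best: 103 rps.

103 rps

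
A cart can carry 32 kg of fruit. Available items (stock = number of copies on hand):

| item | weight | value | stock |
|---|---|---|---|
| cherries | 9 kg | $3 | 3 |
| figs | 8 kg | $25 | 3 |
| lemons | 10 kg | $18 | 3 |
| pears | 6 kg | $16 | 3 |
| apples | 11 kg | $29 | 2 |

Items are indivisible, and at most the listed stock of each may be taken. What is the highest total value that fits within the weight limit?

Best selections within weight 32 and stock limits:
- 3×figs + 1×pears: weight 30, value 91
- 1×figs + 2×pears + 1×apples: weight 31, value 86
- 2×figs + 1×lemons + 1×pears: weight 32, value 84
- 1×figs + 2×apples: weight 30, value 83
Best: $91.

$91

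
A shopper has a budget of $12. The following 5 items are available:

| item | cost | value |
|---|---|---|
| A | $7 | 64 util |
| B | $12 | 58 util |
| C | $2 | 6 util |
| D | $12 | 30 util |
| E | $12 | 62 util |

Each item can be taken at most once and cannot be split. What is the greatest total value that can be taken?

70 util

This is a 0/1 knapsack; check combinations near the capacity.
- A+C: cost 7+2=9, value 64+6=70
- A: cost 7, value 64
- E: cost 12, value 62
Best: 70 util.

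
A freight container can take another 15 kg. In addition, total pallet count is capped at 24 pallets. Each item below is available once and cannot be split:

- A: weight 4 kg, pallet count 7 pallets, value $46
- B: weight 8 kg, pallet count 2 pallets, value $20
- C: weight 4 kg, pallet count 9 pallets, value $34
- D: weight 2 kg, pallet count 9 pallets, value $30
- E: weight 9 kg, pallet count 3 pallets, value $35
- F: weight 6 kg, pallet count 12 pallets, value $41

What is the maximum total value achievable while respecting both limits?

Feasible sets respecting both limits:
- A+D+E: weight 15, pallet count 19, value 111
- C+D+E: weight 15, pallet count 21, value 99
- A+B+D: weight 14, pallet count 18, value 96
Best: $111.

$111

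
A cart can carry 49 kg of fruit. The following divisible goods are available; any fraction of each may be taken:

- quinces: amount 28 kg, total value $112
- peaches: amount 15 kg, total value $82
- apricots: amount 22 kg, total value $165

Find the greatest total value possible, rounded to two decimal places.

295.00

Take in order of value per unit:
- apricots (165/22 per unit): all 22 → value 165, running total 165.00
- peaches (82/15 per unit): all 15 → value 82, running total 247.00
- quinces (112/28 per unit): 12 of 28 → value 12×112/28 = 48.0000, running total 295.00
Total 295.00.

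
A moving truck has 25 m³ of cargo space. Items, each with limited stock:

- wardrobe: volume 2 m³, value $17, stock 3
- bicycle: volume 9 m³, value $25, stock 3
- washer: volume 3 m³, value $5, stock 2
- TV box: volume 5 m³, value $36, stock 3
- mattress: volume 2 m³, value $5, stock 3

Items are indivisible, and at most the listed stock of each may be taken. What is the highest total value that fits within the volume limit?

Best selections within volume 25 and stock limits:
- 3×wardrobe + 3×TV box + 2×mattress: volume 25, value 169
- 3×wardrobe + 3×TV box + 1×mattress: volume 23, value 164
Best: $169.

$169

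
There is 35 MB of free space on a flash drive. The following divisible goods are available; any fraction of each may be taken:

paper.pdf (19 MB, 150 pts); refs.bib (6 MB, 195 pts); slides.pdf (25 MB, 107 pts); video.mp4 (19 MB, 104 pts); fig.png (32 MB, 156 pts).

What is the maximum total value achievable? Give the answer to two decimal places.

399.74

Take in order of value per unit:
- refs.bib (195/6 per unit): all 6 → value 195, running total 195.00
- paper.pdf (150/19 per unit): all 19 → value 150, running total 345.00
- video.mp4 (104/19 per unit): 10 of 19 → value 10×104/19 = 54.7368, running total 399.74
Total 399.74.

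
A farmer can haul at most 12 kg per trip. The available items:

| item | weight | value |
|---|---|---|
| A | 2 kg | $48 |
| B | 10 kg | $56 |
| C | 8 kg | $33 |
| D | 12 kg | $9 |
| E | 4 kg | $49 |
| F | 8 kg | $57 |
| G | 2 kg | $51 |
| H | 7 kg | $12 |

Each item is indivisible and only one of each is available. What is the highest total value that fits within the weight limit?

Check high-value combinations within 12 kg:
- A+F+G: weight 2+8+2=12, value 48+57+51=156
- A+E+G: weight 2+4+2=8, value 48+49+51=148
- A+C+G: weight 2+8+2=12, value 48+33+51=132
- A+G+H: weight 2+2+7=11, value 48+51+12=111
- F+G: weight 8+2=10, value 57+51=108
Best: $156.

$156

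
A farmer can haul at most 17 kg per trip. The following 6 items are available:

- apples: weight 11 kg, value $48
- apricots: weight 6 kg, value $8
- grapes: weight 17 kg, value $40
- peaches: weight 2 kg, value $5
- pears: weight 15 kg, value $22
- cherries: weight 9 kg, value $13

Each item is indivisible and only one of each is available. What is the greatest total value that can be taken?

Check high-value combinations within 17 kg:
- apples+apricots: weight 11+6=17, value 48+8=56
- apples+peaches: weight 11+2=13, value 48+5=53
- apples: weight 11, value 48
- grapes: weight 17, value 40
- peaches+pears: weight 2+15=17, value 5+22=27
Best: $56.

$56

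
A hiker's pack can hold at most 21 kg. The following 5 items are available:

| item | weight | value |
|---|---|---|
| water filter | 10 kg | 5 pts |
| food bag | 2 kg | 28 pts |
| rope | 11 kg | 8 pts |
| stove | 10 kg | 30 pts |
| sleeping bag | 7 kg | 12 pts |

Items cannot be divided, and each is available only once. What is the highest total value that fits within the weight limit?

70 pts

Check high-value combinations within 21 kg:
- food bag+stove+sleeping bag: weight 2+10+7=19, value 28+30+12=70
- food bag+stove: weight 2+10=12, value 28+30=58
- food bag+rope+sleeping bag: weight 2+11+7=20, value 28+8+12=48
- water filter+food bag+sleeping bag: weight 10+2+7=19, value 5+28+12=45
Best: 70 pts.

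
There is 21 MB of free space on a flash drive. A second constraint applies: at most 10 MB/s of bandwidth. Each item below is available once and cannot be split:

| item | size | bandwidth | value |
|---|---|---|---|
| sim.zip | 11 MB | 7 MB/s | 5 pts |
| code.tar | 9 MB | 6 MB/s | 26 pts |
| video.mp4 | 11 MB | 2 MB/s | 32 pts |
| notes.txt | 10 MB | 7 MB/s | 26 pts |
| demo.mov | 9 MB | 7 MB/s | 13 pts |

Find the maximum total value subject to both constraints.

Feasible sets respecting both limits:
- code.tar+video.mp4: size 20, bandwidth 8, value 58
- video.mp4+notes.txt: size 21, bandwidth 9, value 58
- video.mp4+demo.mov: size 20, bandwidth 9, value 45
- video.mp4: size 11, bandwidth 2, value 32
Best: 58 pts.

58 pts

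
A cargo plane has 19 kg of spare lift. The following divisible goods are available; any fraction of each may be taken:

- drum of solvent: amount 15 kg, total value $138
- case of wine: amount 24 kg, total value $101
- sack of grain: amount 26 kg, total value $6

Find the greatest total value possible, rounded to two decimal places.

154.83

Take in order of value per unit:
- drum of solvent (138/15 per unit): all 15 → value 138, running total 138.00
- case of wine (101/24 per unit): 4 of 24 → value 4×101/24 = 16.8333, running total 154.83
Total 154.83.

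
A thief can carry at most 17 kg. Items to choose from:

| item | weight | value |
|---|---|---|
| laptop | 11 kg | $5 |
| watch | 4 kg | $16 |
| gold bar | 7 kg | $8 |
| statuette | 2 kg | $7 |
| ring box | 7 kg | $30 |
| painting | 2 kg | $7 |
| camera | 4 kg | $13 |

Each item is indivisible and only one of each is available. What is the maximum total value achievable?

Check high-value combinations within 17 kg:
- watch+statuette+ring box+camera: weight 4+2+7+4=17, value 16+7+30+13=66
- watch+ring box+painting+camera: weight 4+7+2+4=17, value 16+30+7+13=66
- watch+statuette+ring box+painting: weight 4+2+7+2=15, value 16+7+30+7=60
- watch+ring box+camera: weight 4+7+4=15, value 16+30+13=59
Best: $66.

$66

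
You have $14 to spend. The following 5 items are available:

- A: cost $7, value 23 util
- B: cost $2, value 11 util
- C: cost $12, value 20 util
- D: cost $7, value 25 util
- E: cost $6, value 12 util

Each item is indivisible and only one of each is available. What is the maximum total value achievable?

48 util

This is a 0/1 knapsack; check combinations near the capacity.
- A+D: cost 7+7=14, value 23+25=48
- D+E: cost 7+6=13, value 25+12=37
- B+D: cost 2+7=9, value 11+25=36
- A+E: cost 7+6=13, value 23+12=35
- A+B: cost 7+2=9, value 23+11=34
Best: 48 util.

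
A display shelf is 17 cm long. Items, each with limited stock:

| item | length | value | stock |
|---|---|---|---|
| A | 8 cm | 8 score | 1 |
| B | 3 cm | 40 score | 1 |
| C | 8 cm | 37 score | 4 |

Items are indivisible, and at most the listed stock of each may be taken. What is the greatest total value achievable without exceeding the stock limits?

Top feasible selections:
- 1×B + 1×C: length 11, value 77
- 2×C: length 16, value 74
- 1×A + 1×B: length 11, value 48
Best: 77 score.

77 score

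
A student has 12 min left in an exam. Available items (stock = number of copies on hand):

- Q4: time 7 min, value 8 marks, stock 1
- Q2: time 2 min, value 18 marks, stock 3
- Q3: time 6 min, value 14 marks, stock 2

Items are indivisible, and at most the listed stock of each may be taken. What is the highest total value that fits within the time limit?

68 marks

Top feasible selections:
- 3×Q2 + 1×Q3: time 12, value 68
- 3×Q2: time 6, value 54
Best: 68 marks.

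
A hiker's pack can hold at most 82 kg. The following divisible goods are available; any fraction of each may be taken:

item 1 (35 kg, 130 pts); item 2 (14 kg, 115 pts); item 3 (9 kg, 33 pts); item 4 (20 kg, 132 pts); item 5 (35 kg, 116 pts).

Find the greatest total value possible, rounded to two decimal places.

Take in order of value per unit:
- item 2 (115/14 per unit): all 14 → value 115, running total 115.00
- item 4 (132/20 per unit): all 20 → value 132, running total 247.00
- item 1 (130/35 per unit): all 35 → value 130, running total 377.00
- item 3 (33/9 per unit): all 9 → value 33, running total 410.00
- item 5 (116/35 per unit): 4 of 35 → value 4×116/35 = 13.2571, running total 423.26
Total 423.26.

423.26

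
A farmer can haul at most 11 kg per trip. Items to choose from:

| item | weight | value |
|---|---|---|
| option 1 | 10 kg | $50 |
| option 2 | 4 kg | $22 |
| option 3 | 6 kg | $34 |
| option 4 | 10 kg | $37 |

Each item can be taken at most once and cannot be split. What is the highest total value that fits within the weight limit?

$56

This is a 0/1 knapsack; check combinations near the capacity.
- option 2+option 3: weight 4+6=10, value 22+34=56
- option 1: weight 10, value 50
- option 4: weight 10, value 37
- option 3: weight 6, value 34
- option 2: weight 4, value 22
Best: $56.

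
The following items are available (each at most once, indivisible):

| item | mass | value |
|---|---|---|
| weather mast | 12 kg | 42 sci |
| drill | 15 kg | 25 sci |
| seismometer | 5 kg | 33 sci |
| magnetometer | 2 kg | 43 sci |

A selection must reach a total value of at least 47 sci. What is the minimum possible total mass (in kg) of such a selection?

7

Subsets with value ≥ 47, sorted by total mass:
- seismometer+magnetometer: mass 7, value 76
- weather mast+magnetometer: mass 14, value 85
- weather mast+seismometer: mass 17, value 75
Minimum mass: 7 kg.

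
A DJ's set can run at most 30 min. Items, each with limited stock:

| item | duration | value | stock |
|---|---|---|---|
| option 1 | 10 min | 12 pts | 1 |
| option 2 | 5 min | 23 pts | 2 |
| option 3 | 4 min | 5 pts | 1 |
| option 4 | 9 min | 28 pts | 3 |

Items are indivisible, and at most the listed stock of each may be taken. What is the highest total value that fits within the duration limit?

102 pts

Top feasible selections:
- 2×option 2 + 2×option 4: duration 28, value 102
- 1×option 1 + 2×option 2 + 1×option 4: duration 29, value 86
- 3×option 4: duration 27, value 84
Best: 102 pts.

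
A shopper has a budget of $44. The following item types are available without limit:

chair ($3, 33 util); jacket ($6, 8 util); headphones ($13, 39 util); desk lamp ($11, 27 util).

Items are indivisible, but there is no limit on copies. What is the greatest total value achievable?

Best value-per-unit is chair at 33/3, and filling with it alone uses cost 14×3=42. No mix of the others beats 14×33 = 462.

462 util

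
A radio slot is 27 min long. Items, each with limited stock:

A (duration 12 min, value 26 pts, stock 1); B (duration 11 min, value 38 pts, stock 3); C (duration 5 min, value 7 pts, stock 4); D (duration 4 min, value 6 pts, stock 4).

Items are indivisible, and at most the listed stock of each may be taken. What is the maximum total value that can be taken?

83 pts

Best selections within duration 27 and stock limits:
- 2×B + 1×C: duration 27, value 83
- 2×B + 1×D: duration 26, value 82
- 2×B: duration 22, value 76
Best: 83 pts.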